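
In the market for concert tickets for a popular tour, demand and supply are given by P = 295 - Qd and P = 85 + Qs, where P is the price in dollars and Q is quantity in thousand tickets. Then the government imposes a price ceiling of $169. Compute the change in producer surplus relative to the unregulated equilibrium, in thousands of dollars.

-1984.5

Rearranging demand gives Qd = 295 - P; rearranging supply gives Qs = P - 85. In a free market, 295 - P = P - 85 gives the equilibrium P* = 190, Q* = 105.
Because the ceiling (169) lies below the market-clearing price, it is binding.
At P = 169: Qd = 295 - 169 = 126 and Qs = 169 - 85 = 84.
Producer surplus without the control is ½ · (190 - 85) · 105 = 5512.5.
With the ceiling, producers sell 84 units at 169, so PS = ½ · (169 - 85) · 84 = 3528.
Change in producer surplus = 3528 - 5512.5 = -1984.5.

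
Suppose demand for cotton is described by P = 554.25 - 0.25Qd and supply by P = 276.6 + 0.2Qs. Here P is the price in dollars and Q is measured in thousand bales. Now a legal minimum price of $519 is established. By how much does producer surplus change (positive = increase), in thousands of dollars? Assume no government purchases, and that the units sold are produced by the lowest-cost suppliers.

-5878.6

Rearranging demand gives Qd = 2217 - 4P; rearranging supply gives Qs = 5P - 1383. Without the control the market clears where 2217 - 4P = 5P - 1383, i.e. P* = 400 and Q* = 617.
Since 519 > 400, the floor is binding.
At P = 519: Qd = 2217 - 4·519 = 141 and Qs = 5·519 - 1383 = 1212.
Producer surplus without the control is ½ · (400 - 276.6) · 617 = 38068.9.
With the floor, 141 units are sold at 519. The supply price at Q = 141 is 304.8, so PS = ½ · [(519 - 276.6) + (519 - 304.8)] · 141 = 32190.3.
Change in producer surplus = 32190.3 - 38068.9 = -5878.6.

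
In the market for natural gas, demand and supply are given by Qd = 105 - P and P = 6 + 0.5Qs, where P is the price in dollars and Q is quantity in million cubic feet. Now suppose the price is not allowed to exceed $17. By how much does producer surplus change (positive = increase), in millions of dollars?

-968

Rearranging supply gives Qs = 2P - 12. Equilibrium: 105 - P = 2P - 12, so 117 = 3P and P* = 39, Q* = 66.
Since 17 < 39, the ceiling is binding.
At P = 17: Qd = 105 - 17 = 88 and Qs = 2·17 - 12 = 22.
Producer surplus without the control is ½ · (39 - 6) · 66 = 1089.
With the ceiling, producers sell 22 units at 17, so PS = ½ · (17 - 6) · 22 = 121.
Change in producer surplus = 121 - 1089 = -968.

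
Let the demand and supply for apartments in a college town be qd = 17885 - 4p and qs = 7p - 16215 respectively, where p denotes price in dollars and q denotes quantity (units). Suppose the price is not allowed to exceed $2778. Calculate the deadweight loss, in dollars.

In a free market, 17885 - 4p = 7p - 16215 gives the equilibrium p* = 3100, q* = 5485.
Since 2778 < 3100, the ceiling is binding.
At p = 2778: qd = 17885 - 4·2778 = 6773 and qs = 7·2778 - 16215 = 3231.
Quantity traded falls to 3231. At q = 3231 the demand price is (17885 - 3231)/4 = 3663.5 and the supply price is (16215 + 3231)/7 = 2778.
Deadweight loss = ½ · (3663.5 - 2778) · (5485 - 3231) = ½ · 885.5 · 2254 = 997958.5.

997958.5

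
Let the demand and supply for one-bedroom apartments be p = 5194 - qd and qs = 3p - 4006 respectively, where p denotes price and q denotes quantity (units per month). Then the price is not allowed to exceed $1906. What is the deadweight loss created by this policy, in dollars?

931416

Rearranging demand gives qd = 5194 - p. Equilibrium: 5194 - p = 3p - 4006, so 9200 = 4p and p* = 2300, q* = 2894.
The ceiling of 1906 is below the equilibrium price 2300, so it binds.
At p = 1906: qd = 5194 - 1906 = 3288 and qs = 3·1906 - 4006 = 1712.
Quantity traded falls to 1712. At q = 1712 the demand price is 5194 - 1712 = 3482 and the supply price is (4006 + 1712)/3 = 1906.
Deadweight loss = ½ · (3482 - 1906) · (2894 - 1712) = ½ · 1576 · 1182 = 931416.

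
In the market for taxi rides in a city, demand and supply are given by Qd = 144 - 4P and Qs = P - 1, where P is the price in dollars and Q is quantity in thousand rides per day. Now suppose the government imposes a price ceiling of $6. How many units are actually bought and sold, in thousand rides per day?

Setting quantity demanded equal to quantity supplied, 144 - 4P = P - 1, gives P* = 29 and Q* = 28.
Since 6 < 29, the ceiling is binding.
At P = 6: Qd = 144 - 4·6 = 120 and Qs = 6 - 1 = 5.
The quantity actually transacted is the short side, supply: 5.

5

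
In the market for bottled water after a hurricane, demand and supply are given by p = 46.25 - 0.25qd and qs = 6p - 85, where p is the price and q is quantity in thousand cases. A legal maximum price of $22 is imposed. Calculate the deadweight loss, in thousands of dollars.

Rearranging demand gives qd = 185 - 4p. Equilibrium: 185 - 4p = 6p - 85, so 270 = 10p and p* = 27, q* = 77.
The ceiling of 22 is below the equilibrium price 27, so it binds.
At p = 22: qd = 185 - 4·22 = 97 and qs = 6·22 - 85 = 47.
Quantity traded falls to 47. At q = 47 the demand price is (185 - 47)/4 = 34.5 and the supply price is (85 + 47)/6 = 22.
Deadweight loss = ½ · (34.5 - 22) · (77 - 47) = ½ · 12.5 · 30 = 187.5.

187.5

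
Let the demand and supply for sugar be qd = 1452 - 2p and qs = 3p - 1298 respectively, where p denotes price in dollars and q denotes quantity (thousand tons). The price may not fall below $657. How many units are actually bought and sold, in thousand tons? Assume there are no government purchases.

138

Without the control the market clears where 1452 - 2p = 3p - 1298, i.e. p* = 550 and q* = 352.
Because the floor (657) lies above the market-clearing price, it is binding.
At p = 657: qd = 1452 - 2·657 = 138 and qs = 3·657 - 1298 = 673.
The quantity actually transacted is the short side, demand: 138.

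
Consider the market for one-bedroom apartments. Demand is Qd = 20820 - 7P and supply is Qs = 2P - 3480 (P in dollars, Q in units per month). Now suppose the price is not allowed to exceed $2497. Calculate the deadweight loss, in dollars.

52983

Equilibrium: 20820 - 7P = 2P - 3480, so 24300 = 9P and P* = 2700, Q* = 1920.
The ceiling of 2497 is below the equilibrium price 2700, so it binds.
At P = 2497: Qd = 20820 - 7·2497 = 3341 and Qs = 2·2497 - 3480 = 1514.
Quantity traded falls to 1514. At Q = 1514 the demand price is (20820 - 1514)/7 = 2758 and the supply price is (3480 + 1514)/2 = 2497.
Deadweight loss = ½ · (2758 - 2497) · (1920 - 1514) = ½ · 261 · 406 = 52983.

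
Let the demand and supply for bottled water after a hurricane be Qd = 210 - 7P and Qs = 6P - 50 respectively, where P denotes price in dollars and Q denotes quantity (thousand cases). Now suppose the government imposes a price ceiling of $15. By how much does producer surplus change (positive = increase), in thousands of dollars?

In a free market, 210 - 7P = 6P - 50 gives the equilibrium P* = 20, Q* = 70.
Because the ceiling (15) lies below the market-clearing price, it is binding.
At P = 15: Qd = 210 - 7·15 = 105 and Qs = 6·15 - 50 = 40.
Producer surplus without the control is ½ · (20 - 25/3) · 70 = 1225/3.
With the ceiling, producers sell 40 units at 15, so PS = ½ · (15 - 25/3) · 40 = 400/3.
Change in producer surplus = 400/3 - 1225/3 = -275.

-275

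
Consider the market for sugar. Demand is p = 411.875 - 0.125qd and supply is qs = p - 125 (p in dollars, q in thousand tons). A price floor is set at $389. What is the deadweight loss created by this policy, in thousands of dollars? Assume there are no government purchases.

Rearranging demand gives qd = 3295 - 8p. In a free market, 3295 - 8p = p - 125 gives the equilibrium p* = 380, q* = 255.
Since 389 > 380, the floor is binding.
At p = 389: qd = 3295 - 8·389 = 183 and qs = 389 - 125 = 264.
Quantity traded falls to 183. At q = 183 the demand price is (3295 - 183)/8 = 389 and the supply price is 125 + 183 = 308.
Deadweight loss = ½ · (389 - 308) · (255 - 183) = ½ · 81 · 72 = 2916.

2916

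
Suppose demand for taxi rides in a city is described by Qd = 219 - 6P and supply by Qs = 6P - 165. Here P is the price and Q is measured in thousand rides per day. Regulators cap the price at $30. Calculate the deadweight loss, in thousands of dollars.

Setting quantity demanded equal to quantity supplied, 219 - 6P = 6P - 165, gives P* = 32 and Q* = 27.
Since 30 < 32, the ceiling is binding.
At P = 30: Qd = 219 - 6·30 = 39 and Qs = 6·30 - 165 = 15.
Quantity traded falls to 15. At Q = 15 the demand price is (219 - 15)/6 = 34 and the supply price is (165 + 15)/6 = 30.
Deadweight loss = ½ · (34 - 30) · (27 - 15) = ½ · 4 · 12 = 24.

24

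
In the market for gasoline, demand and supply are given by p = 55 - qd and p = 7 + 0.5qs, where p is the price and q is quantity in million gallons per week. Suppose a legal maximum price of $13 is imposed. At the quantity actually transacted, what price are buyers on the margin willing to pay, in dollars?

Rearranging demand gives qd = 55 - p; rearranging supply gives qs = 2p - 14. Equilibrium: 55 - p = 2p - 14, so 69 = 3p and p* = 23, q* = 32.
The ceiling of 13 is below the equilibrium price 23, so it binds.
At p = 13: qd = 55 - 13 = 42 and qs = 2·13 - 14 = 12.
Only 12 units reach the market. On the demand curve, the marginal buyer's willingness to pay at q = 12 is (55 - 12) = 43.

43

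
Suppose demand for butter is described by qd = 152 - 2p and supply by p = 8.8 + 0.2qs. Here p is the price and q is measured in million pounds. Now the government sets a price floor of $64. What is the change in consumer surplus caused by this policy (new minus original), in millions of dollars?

-2160

Rearranging supply gives qs = 5p - 44. Equilibrium: 152 - 2p = 5p - 44, so 196 = 7p and p* = 28, q* = 96.
Since 64 > 28, the floor is binding.
At p = 64: qd = 152 - 2·64 = 24 and qs = 5·64 - 44 = 276.
Consumer surplus without the control is ½ · (76 - 28) · 96 = 2304.
With the floor, consumers buy 24 units at 64, so CS = ½ · (76 - 64) · 24 = 144.
Change in consumer surplus = 144 - 2304 = -2160.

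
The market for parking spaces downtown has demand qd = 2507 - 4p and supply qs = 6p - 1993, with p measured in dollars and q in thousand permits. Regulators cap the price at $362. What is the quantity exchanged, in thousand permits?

179

Without the control the market clears where 2507 - 4p = 6p - 1993, i.e. p* = 450 and q* = 707.
Because the ceiling (362) lies below the market-clearing price, it is binding.
At p = 362: qd = 2507 - 4·362 = 1059 and qs = 6·362 - 1993 = 179.
The quantity actually transacted is the short side, supply: 179.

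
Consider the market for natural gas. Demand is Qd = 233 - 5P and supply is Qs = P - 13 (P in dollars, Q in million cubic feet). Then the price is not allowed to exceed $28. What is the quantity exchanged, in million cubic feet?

Equilibrium: 233 - 5P = P - 13, so 246 = 6P and P* = 41, Q* = 28.
The ceiling of 28 is below the equilibrium price 41, so it binds.
At P = 28: Qd = 233 - 5·28 = 93 and Qs = 28 - 13 = 15.
The quantity actually transacted is the short side, supply: 15.

15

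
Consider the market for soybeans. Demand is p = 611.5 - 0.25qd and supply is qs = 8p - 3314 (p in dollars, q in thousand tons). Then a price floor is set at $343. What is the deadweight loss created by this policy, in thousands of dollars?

0

Rearranging demand gives qd = 2446 - 4p. Setting quantity demanded equal to quantity supplied, 2446 - 4p = 8p - 3314, gives p* = 480 and q* = 526.
The floor of 343 is below the equilibrium price 480, so it is not binding; the market clears at p* = 480, q* = 526.
Since the control does not bind, no trades are prevented and deadweight loss is zero.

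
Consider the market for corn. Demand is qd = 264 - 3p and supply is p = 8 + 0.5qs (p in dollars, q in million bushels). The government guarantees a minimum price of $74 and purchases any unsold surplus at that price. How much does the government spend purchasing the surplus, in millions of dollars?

6660

Rearranging supply gives qs = 2p - 16. In a free market, 264 - 3p = 2p - 16 gives the equilibrium p* = 56, q* = 96.
The floor of 74 is above the equilibrium price 56, so it binds.
At p = 74: qd = 264 - 3·74 = 42 and qs = 2·74 - 16 = 132.
Surplus = qs - qd = 90.
Government expenditure = surplus × support price = 90 × 74 = 6660.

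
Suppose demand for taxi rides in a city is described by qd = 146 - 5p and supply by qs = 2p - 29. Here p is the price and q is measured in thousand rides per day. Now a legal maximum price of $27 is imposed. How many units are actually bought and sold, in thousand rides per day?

In a free market, 146 - 5p = 2p - 29 gives the equilibrium p* = 25, q* = 21.
The ceiling of 27 is above the equilibrium price 25, so it is not binding; the market clears at p* = 25, q* = 21.

21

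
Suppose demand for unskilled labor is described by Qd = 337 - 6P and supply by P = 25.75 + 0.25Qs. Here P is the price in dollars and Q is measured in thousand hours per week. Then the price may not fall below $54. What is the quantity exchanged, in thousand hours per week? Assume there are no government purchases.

13

Rearranging supply gives Qs = 4P - 103. In a free market, 337 - 6P = 4P - 103 gives the equilibrium P* = 44, Q* = 73.
Because the floor (54) lies above the market-clearing price, it is binding.
At P = 54: Qd = 337 - 6·54 = 13 and Qs = 4·54 - 103 = 113.
The quantity actually transacted is the short side, demand: 13.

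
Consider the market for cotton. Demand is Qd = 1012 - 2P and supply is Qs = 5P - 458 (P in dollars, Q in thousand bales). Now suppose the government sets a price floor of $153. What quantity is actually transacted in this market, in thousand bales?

592

Equilibrium: 1012 - 2P = 5P - 458, so 1470 = 7P and P* = 210, Q* = 592.
Since 153 is below P* = 210, the floor does not bind and the free-market outcome prevails.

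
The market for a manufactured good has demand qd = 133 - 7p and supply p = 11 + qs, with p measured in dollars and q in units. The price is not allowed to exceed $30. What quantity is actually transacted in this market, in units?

7

Rearranging supply gives qs = p - 11. Without the control the market clears where 133 - 7p = p - 11, i.e. p* = 18 and q* = 7.
Since 30 is above p* = 18, the ceiling does not bind and the free-market outcome prevails.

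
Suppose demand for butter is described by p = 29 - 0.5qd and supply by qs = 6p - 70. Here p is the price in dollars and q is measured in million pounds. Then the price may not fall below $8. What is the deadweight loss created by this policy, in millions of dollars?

Rearranging demand gives qd = 58 - 2p. In a free market, 58 - 2p = 6p - 70 gives the equilibrium p* = 16, q* = 26.
The floor of 8 is below the equilibrium price 16, so it is not binding; the market clears at p* = 16, q* = 26.
Since the control does not bind, no trades are prevented and deadweight loss is zero.

0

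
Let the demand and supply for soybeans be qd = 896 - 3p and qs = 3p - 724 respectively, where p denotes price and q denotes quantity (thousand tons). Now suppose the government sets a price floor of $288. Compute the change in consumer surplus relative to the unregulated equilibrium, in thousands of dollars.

Without the control the market clears where 896 - 3p = 3p - 724, i.e. p* = 270 and q* = 86.
Because the floor (288) lies above the market-clearing price, it is binding.
At p = 288: qd = 896 - 3·288 = 32 and qs = 3·288 - 724 = 140.
Consumer surplus without the control is ½ · (896/3 - 270) · 86 = 3698/3.
With the floor, consumers buy 32 units at 288, so CS = ½ · (896/3 - 288) · 32 = 512/3.
Change in consumer surplus = 512/3 - 3698/3 = -1062.

-1062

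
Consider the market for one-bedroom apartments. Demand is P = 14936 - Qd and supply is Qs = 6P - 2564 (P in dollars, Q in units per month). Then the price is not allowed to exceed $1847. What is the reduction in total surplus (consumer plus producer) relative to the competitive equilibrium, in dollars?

Rearranging demand gives Qd = 14936 - P. Equilibrium: 14936 - P = 6P - 2564, so 17500 = 7P and P* = 2500, Q* = 12436.
The ceiling of 1847 is below the equilibrium price 2500, so it binds.
At P = 1847: Qd = 14936 - 1847 = 13089 and Qs = 6·1847 - 2564 = 8518.
Quantity traded falls to 8518. At Q = 8518 the demand price is 14936 - 8518 = 6418 and the supply price is (2564 + 8518)/6 = 1847.
Deadweight loss = ½ · (6418 - 1847) · (12436 - 8518) = ½ · 4571 · 3918 = 8954589.

8954589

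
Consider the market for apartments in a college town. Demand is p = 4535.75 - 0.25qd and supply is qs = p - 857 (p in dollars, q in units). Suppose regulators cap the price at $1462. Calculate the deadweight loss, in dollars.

Rearranging demand gives qd = 18143 - 4p. In a free market, 18143 - 4p = p - 857 gives the equilibrium p* = 3800, q* = 2943.
Because the ceiling (1462) lies below the market-clearing price, it is binding.
At p = 1462: qd = 18143 - 4·1462 = 12295 and qs = 1462 - 857 = 605.
Quantity traded falls to 605. At q = 605 the demand price is (18143 - 605)/4 = 4384.5 and the supply price is 857 + 605 = 1462.
Deadweight loss = ½ · (4384.5 - 1462) · (2943 - 605) = ½ · 2922.5 · 2338 = 3416402.5.

3416402.5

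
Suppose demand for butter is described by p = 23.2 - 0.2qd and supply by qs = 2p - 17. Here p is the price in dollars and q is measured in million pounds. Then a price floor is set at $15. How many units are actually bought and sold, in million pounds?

Rearranging demand gives qd = 116 - 5p. In a free market, 116 - 5p = 2p - 17 gives the equilibrium p* = 19, q* = 21.
Since 15 is below p* = 19, the floor does not bind and the free-market outcome prevails.

21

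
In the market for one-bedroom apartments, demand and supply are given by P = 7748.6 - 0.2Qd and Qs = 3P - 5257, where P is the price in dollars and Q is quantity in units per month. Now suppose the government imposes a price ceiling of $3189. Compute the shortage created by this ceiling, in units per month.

18488

Rearranging demand gives Qd = 38743 - 5P. Equilibrium: 38743 - 5P = 3P - 5257, so 44000 = 8P and P* = 5500, Q* = 11243.
Because the ceiling (3189) lies below the market-clearing price, it is binding.
At P = 3189: Qd = 38743 - 5·3189 = 22798 and Qs = 3·3189 - 5257 = 4310.
Shortage = Qd - Qs = 22798 - 4310 = 18488.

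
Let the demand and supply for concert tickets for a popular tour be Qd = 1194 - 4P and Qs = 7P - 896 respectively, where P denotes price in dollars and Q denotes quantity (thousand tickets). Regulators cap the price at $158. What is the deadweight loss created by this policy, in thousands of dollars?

Equilibrium: 1194 - 4P = 7P - 896, so 2090 = 11P and P* = 190, Q* = 434.
The ceiling of 158 is below the equilibrium price 190, so it binds.
At P = 158: Qd = 1194 - 4·158 = 562 and Qs = 7·158 - 896 = 210.
Quantity traded falls to 210. At Q = 210 the demand price is (1194 - 210)/4 = 246 and the supply price is (896 + 210)/7 = 158.
Deadweight loss = ½ · (246 - 158) · (434 - 210) = ½ · 88 · 224 = 9856.

9856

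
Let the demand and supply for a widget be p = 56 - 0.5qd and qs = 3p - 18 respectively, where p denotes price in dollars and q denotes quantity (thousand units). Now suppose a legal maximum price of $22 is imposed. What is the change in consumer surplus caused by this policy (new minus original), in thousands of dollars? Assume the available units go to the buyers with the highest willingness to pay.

156

Rearranging demand gives qd = 112 - 2p. Setting quantity demanded equal to quantity supplied, 112 - 2p = 3p - 18, gives p* = 26 and q* = 60.
Since 22 < 26, the ceiling is binding.
At p = 22: qd = 112 - 2·22 = 68 and qs = 3·22 - 18 = 48.
Consumer surplus without the control is ½ · (56 - 26) · 60 = 900.
With the ceiling, 48 units are sold at 22 (assume they go to the highest-value buyers). The demand price at q = 48 is 32, so CS = ½ · [(56 - 22) + (32 - 22)] · 48 = 1056.
Change in consumer surplus = 1056 - 900 = 156.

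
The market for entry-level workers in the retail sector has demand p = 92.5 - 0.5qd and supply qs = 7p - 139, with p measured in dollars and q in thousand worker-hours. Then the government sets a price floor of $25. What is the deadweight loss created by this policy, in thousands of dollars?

0

Rearranging demand gives qd = 185 - 2p. Equilibrium: 185 - 2p = 7p - 139, so 324 = 9p and p* = 36, q* = 113.
Since 25 is below p* = 36, the floor does not bind and the free-market outcome prevails.
Since the control does not bind, no trades are prevented and deadweight loss is zero.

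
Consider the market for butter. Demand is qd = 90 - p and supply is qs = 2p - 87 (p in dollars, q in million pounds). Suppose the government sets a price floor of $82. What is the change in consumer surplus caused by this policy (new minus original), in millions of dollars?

In a free market, 90 - p = 2p - 87 gives the equilibrium p* = 59, q* = 31.
Since 82 > 59, the floor is binding.
At p = 82: qd = 90 - 82 = 8 and qs = 2·82 - 87 = 77.
Consumer surplus without the control is ½ · (90 - 59) · 31 = 480.5.
With the floor, consumers buy 8 units at 82, so CS = ½ · (90 - 82) · 8 = 32.
Change in consumer surplus = 32 - 480.5 = -448.5.

-448.5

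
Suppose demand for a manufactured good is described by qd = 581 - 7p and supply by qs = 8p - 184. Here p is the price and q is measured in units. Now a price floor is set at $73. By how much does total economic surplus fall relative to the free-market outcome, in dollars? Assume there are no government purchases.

3176.25

Without the control the market clears where 581 - 7p = 8p - 184, i.e. p* = 51 and q* = 224.
The floor of 73 is above the equilibrium price 51, so it binds.
At p = 73: qd = 581 - 7·73 = 70 and qs = 8·73 - 184 = 400.
Quantity traded falls to 70. At q = 70 the demand price is (581 - 70)/7 = 73 and the supply price is (184 + 70)/8 = 31.75.
Deadweight loss = ½ · (73 - 31.75) · (224 - 70) = ½ · 41.25 · 154 = 3176.25.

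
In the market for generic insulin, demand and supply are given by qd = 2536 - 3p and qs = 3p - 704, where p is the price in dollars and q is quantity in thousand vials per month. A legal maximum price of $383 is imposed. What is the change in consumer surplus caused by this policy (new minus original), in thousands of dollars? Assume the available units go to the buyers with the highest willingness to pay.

32891.5

Setting quantity demanded equal to quantity supplied, 2536 - 3p = 3p - 704, gives p* = 540 and q* = 916.
Because the ceiling (383) lies below the market-clearing price, it is binding.
At p = 383: qd = 2536 - 3·383 = 1387 and qs = 3·383 - 704 = 445.
Consumer surplus without the control is ½ · (2536/3 - 540) · 916 = 419528/3.
With the ceiling, 445 units are sold at 383 (assume they go to the highest-value buyers). The demand price at q = 445 is 697, so CS = ½ · [(2536/3 - 383) + (697 - 383)] · 445 = 1036405/6.
Change in consumer surplus = 1036405/6 - 419528/3 = 32891.5.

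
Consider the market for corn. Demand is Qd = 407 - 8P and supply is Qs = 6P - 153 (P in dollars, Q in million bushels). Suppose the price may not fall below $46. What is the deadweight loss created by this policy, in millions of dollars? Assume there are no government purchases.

Equilibrium: 407 - 8P = 6P - 153, so 560 = 14P and P* = 40, Q* = 87.
Because the floor (46) lies above the market-clearing price, it is binding.
At P = 46: Qd = 407 - 8·46 = 39 and Qs = 6·46 - 153 = 123.
Quantity traded falls to 39. At Q = 39 the demand price is (407 - 39)/8 = 46 and the supply price is (153 + 39)/6 = 32.
Deadweight loss = ½ · (46 - 32) · (87 - 39) = ½ · 14 · 48 = 336.

336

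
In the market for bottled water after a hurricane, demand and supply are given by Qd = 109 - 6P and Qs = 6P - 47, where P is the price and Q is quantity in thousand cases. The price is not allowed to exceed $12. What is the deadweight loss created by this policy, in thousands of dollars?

6

Without the control the market clears where 109 - 6P = 6P - 47, i.e. P* = 13 and Q* = 31.
Because the ceiling (12) lies below the market-clearing price, it is binding.
At P = 12: Qd = 109 - 6·12 = 37 and Qs = 6·12 - 47 = 25.
Quantity traded falls to 25. At Q = 25 the demand price is (109 - 25)/6 = 14 and the supply price is (47 + 25)/6 = 12.
Deadweight loss = ½ · (14 - 12) · (31 - 25) = ½ · 2 · 6 = 6.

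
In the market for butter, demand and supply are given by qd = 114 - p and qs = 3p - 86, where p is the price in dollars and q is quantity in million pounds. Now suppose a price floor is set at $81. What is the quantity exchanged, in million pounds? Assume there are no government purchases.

33

Setting quantity demanded equal to quantity supplied, 114 - p = 3p - 86, gives p* = 50 and q* = 64.
Because the floor (81) lies above the market-clearing price, it is binding.
At p = 81: qd = 114 - 81 = 33 and qs = 3·81 - 86 = 157.
The quantity actually transacted is the short side, demand: 33.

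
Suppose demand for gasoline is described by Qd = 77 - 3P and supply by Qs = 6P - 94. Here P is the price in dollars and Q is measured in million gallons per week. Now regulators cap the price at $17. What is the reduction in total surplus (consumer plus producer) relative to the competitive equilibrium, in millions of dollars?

Without the control the market clears where 77 - 3P = 6P - 94, i.e. P* = 19 and Q* = 20.
Because the ceiling (17) lies below the market-clearing price, it is binding.
At P = 17: Qd = 77 - 3·17 = 26 and Qs = 6·17 - 94 = 8.
Quantity traded falls to 8. At Q = 8 the demand price is (77 - 8)/3 = 23 and the supply price is (94 + 8)/6 = 17.
Deadweight loss = ½ · (23 - 17) · (20 - 8) = ½ · 6 · 12 = 36.

36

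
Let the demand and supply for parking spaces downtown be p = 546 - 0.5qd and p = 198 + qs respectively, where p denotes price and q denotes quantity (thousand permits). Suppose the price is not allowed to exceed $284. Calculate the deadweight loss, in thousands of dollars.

Rearranging demand gives qd = 1092 - 2p; rearranging supply gives qs = p - 198. Without the control the market clears where 1092 - 2p = p - 198, i.e. p* = 430 and q* = 232.
Since 284 < 430, the ceiling is binding.
At p = 284: qd = 1092 - 2·284 = 524 and qs = 284 - 198 = 86.
Quantity traded falls to 86. At q = 86 the demand price is (1092 - 86)/2 = 503 and the supply price is 198 + 86 = 284.
Deadweight loss = ½ · (503 - 284) · (232 - 86) = ½ · 219 · 146 = 15987.

15987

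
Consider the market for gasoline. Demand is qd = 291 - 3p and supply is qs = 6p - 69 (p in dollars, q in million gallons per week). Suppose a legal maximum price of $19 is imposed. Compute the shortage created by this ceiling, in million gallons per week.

Equilibrium: 291 - 3p = 6p - 69, so 360 = 9p and p* = 40, q* = 171.
Since 19 < 40, the ceiling is binding.
At p = 19: qd = 291 - 3·19 = 234 and qs = 6·19 - 69 = 45.
Shortage = qd - qs = 234 - 45 = 189.

189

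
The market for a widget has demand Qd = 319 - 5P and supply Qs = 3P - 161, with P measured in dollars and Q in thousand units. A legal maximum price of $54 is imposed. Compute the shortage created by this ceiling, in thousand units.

Without the control the market clears where 319 - 5P = 3P - 161, i.e. P* = 60 and Q* = 19.
Because the ceiling (54) lies below the market-clearing price, it is binding.
At P = 54: Qd = 319 - 5·54 = 49 and Qs = 3·54 - 161 = 1.
Shortage = Qd - Qs = 49 - 1 = 48.

48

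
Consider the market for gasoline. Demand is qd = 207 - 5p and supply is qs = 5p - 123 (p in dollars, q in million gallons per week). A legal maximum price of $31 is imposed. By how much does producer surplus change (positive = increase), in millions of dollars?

In a free market, 207 - 5p = 5p - 123 gives the equilibrium p* = 33, q* = 42.
The ceiling of 31 is below the equilibrium price 33, so it binds.
At p = 31: qd = 207 - 5·31 = 52 and qs = 5·31 - 123 = 32.
Producer surplus without the control is ½ · (33 - 24.6) · 42 = 176.4.
With the ceiling, producers sell 32 units at 31, so PS = ½ · (31 - 24.6) · 32 = 102.4.
Change in producer surplus = 102.4 - 176.4 = -74.

-74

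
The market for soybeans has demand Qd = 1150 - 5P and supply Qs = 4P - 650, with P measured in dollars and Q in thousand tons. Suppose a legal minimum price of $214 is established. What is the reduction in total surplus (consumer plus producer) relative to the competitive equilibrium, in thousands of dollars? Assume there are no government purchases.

Setting quantity demanded equal to quantity supplied, 1150 - 5P = 4P - 650, gives P* = 200 and Q* = 150.
The floor of 214 is above the equilibrium price 200, so it binds.
At P = 214: Qd = 1150 - 5·214 = 80 and Qs = 4·214 - 650 = 206.
Quantity traded falls to 80. At Q = 80 the demand price is (1150 - 80)/5 = 214 and the supply price is (650 + 80)/4 = 182.5.
Deadweight loss = ½ · (214 - 182.5) · (150 - 80) = ½ · 31.5 · 70 = 1102.5.

1102.5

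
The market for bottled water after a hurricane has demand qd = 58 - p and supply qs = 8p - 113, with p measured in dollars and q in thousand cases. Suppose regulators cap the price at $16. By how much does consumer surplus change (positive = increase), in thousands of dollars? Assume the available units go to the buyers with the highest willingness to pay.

-243

Without the control the market clears where 58 - p = 8p - 113, i.e. p* = 19 and q* = 39.
Because the ceiling (16) lies below the market-clearing price, it is binding.
At p = 16: qd = 58 - 16 = 42 and qs = 8·16 - 113 = 15.
Consumer surplus without the control is ½ · (58 - 19) · 39 = 760.5.
With the ceiling, 15 units are sold at 16 (assume they go to the highest-value buyers). The demand price at q = 15 is 43, so CS = ½ · [(58 - 16) + (43 - 16)] · 15 = 517.5.
Change in consumer surplus = 517.5 - 760.5 = -243.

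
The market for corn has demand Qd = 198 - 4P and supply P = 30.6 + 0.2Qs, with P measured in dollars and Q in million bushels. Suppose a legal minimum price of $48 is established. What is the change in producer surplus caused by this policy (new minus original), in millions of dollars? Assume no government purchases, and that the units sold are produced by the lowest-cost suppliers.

Rearranging supply gives Qs = 5P - 153. Without the control the market clears where 198 - 4P = 5P - 153, i.e. P* = 39 and Q* = 42.
Since 48 > 39, the floor is binding.
At P = 48: Qd = 198 - 4·48 = 6 and Qs = 5·48 - 153 = 87.
Producer surplus without the control is ½ · (39 - 30.6) · 42 = 176.4.
With the floor, 6 units are sold at 48. The supply price at Q = 6 is 31.8, so PS = ½ · [(48 - 30.6) + (48 - 31.8)] · 6 = 100.8.
Change in producer surplus = 100.8 - 176.4 = -75.6.

-75.6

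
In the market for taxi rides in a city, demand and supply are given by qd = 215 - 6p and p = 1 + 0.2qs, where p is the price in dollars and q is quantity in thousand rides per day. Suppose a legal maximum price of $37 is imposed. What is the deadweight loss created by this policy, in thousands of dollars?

Rearranging supply gives qs = 5p - 5. In a free market, 215 - 6p = 5p - 5 gives the equilibrium p* = 20, q* = 95.
The ceiling of 37 is above the equilibrium price 20, so it is not binding; the market clears at p* = 20, q* = 95.
Since the control does not bind, no trades are prevented and deadweight loss is zero.

0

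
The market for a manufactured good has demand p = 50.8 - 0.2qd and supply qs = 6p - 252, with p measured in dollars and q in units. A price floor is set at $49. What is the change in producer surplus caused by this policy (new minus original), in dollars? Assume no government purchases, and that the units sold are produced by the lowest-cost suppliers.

Rearranging demand gives qd = 254 - 5p. Without the control the market clears where 254 - 5p = 6p - 252, i.e. p* = 46 and q* = 24.
Because the floor (49) lies above the market-clearing price, it is binding.
At p = 49: qd = 254 - 5·49 = 9 and qs = 6·49 - 252 = 42.
Producer surplus without the control is ½ · (46 - 42) · 24 = 48.
With the floor, 9 units are sold at 49. The supply price at q = 9 is 43.5, so PS = ½ · [(49 - 42) + (49 - 43.5)] · 9 = 56.25.
Change in producer surplus = 56.25 - 48 = 8.25.

8.25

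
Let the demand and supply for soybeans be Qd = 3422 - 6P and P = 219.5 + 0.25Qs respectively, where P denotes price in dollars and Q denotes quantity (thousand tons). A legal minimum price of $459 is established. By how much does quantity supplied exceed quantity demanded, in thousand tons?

290

Rearranging supply gives Qs = 4P - 878. Equilibrium: 3422 - 6P = 4P - 878, so 4300 = 10P and P* = 430, Q* = 842.
Because the floor (459) lies above the market-clearing price, it is binding.
At P = 459: Qd = 3422 - 6·459 = 668 and Qs = 4·459 - 878 = 958.
Surplus = Qs - Qd = 958 - 668 = 290.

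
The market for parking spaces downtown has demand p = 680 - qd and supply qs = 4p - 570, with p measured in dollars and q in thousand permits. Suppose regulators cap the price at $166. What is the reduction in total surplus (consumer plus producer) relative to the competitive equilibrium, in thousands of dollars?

70560

Rearranging demand gives qd = 680 - p. In a free market, 680 - p = 4p - 570 gives the equilibrium p* = 250, q* = 430.
The ceiling of 166 is below the equilibrium price 250, so it binds.
At p = 166: qd = 680 - 166 = 514 and qs = 4·166 - 570 = 94.
Quantity traded falls to 94. At q = 94 the demand price is 680 - 94 = 586 and the supply price is (570 + 94)/4 = 166.
Deadweight loss = ½ · (586 - 166) · (430 - 94) = ½ · 420 · 336 = 70560.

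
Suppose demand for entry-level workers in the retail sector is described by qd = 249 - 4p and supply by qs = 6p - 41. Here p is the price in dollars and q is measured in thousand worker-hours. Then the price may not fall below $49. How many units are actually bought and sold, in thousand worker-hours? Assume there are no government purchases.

Without the control the market clears where 249 - 4p = 6p - 41, i.e. p* = 29 and q* = 133.
Since 49 > 29, the floor is binding.
At p = 49: qd = 249 - 4·49 = 53 and qs = 6·49 - 41 = 253.
The quantity actually transacted is the short side, demand: 53.

53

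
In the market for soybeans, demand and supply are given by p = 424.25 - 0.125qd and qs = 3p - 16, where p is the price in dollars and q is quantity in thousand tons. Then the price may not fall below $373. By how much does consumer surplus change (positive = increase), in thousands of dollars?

Rearranging demand gives qd = 3394 - 8p. Without the control the market clears where 3394 - 8p = 3p - 16, i.e. p* = 310 and q* = 914.
The floor of 373 is above the equilibrium price 310, so it binds.
At p = 373: qd = 3394 - 8·373 = 410 and qs = 3·373 - 16 = 1103.
Consumer surplus without the control is ½ · (424.25 - 310) · 914 = 52212.25.
With the floor, consumers buy 410 units at 373, so CS = ½ · (424.25 - 373) · 410 = 10506.25.
Change in consumer surplus = 10506.25 - 52212.25 = -41706.

-41706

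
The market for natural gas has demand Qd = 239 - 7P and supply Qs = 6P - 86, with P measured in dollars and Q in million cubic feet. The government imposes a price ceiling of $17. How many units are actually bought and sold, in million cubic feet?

In a free market, 239 - 7P = 6P - 86 gives the equilibrium P* = 25, Q* = 64.
The ceiling of 17 is below the equilibrium price 25, so it binds.
At P = 17: Qd = 239 - 7·17 = 120 and Qs = 6·17 - 86 = 16.
The quantity actually transacted is the short side, supply: 16.

16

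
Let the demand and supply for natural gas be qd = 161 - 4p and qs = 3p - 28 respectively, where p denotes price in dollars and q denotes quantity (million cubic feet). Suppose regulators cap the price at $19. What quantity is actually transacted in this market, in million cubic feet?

29

Setting quantity demanded equal to quantity supplied, 161 - 4p = 3p - 28, gives p* = 27 and q* = 53.
The ceiling of 19 is below the equilibrium price 27, so it binds.
At p = 19: qd = 161 - 4·19 = 85 and qs = 3·19 - 28 = 29.
The quantity actually transacted is the short side, supply: 29.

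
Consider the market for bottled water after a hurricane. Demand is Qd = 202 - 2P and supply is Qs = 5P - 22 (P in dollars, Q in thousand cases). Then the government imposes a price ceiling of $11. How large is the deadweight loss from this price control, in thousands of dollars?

Setting quantity demanded equal to quantity supplied, 202 - 2P = 5P - 22, gives P* = 32 and Q* = 138.
Since 11 < 32, the ceiling is binding.
At P = 11: Qd = 202 - 2·11 = 180 and Qs = 5·11 - 22 = 33.
Quantity traded falls to 33. At Q = 33 the demand price is (202 - 33)/2 = 84.5 and the supply price is (22 + 33)/5 = 11.
Deadweight loss = ½ · (84.5 - 11) · (138 - 33) = ½ · 73.5 · 105 = 3858.75.

3858.75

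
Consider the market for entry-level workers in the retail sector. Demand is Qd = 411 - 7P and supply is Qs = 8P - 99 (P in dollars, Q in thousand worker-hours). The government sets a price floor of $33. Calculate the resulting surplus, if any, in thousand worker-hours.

0

Equilibrium: 411 - 7P = 8P - 99, so 510 = 15P and P* = 34, Q* = 173.
Since 33 is below P* = 34, the floor does not bind and the free-market outcome prevails.
Since the control does not bind, there is no surplus.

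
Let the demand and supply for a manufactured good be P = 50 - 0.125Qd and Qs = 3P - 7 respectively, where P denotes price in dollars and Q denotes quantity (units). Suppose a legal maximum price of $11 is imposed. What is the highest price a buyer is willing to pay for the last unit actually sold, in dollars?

46.75

Rearranging demand gives Qd = 400 - 8P. Without the control the market clears where 400 - 8P = 3P - 7, i.e. P* = 37 and Q* = 104.
The ceiling of 11 is below the equilibrium price 37, so it binds.
At P = 11: Qd = 400 - 8·11 = 312 and Qs = 3·11 - 7 = 26.
Only 26 units reach the market. On the demand curve, the marginal buyer's willingness to pay at Q = 26 is (400 - 26)/8 = 46.75.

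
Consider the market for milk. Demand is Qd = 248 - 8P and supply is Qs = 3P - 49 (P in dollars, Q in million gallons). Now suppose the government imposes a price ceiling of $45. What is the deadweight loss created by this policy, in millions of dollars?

In a free market, 248 - 8P = 3P - 49 gives the equilibrium P* = 27, Q* = 32.
Since 45 is above P* = 27, the ceiling does not bind and the free-market outcome prevails.
Since the control does not bind, no trades are prevented and deadweight loss is zero.

0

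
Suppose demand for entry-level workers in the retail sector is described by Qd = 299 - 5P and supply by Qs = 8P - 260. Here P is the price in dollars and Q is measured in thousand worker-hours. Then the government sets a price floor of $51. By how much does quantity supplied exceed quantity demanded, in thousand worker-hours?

104

Setting quantity demanded equal to quantity supplied, 299 - 5P = 8P - 260, gives P* = 43 and Q* = 84.
Since 51 > 43, the floor is binding.
At P = 51: Qd = 299 - 5·51 = 44 and Qs = 8·51 - 260 = 148.
Surplus = Qs - Qd = 148 - 44 = 104.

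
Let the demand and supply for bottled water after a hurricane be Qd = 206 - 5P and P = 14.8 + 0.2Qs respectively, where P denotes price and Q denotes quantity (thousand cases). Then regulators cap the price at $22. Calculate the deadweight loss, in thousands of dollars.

Rearranging supply gives Qs = 5P - 74. In a free market, 206 - 5P = 5P - 74 gives the equilibrium P* = 28, Q* = 66.
Since 22 < 28, the ceiling is binding.
At P = 22: Qd = 206 - 5·22 = 96 and Qs = 5·22 - 74 = 36.
Quantity traded falls to 36. At Q = 36 the demand price is (206 - 36)/5 = 34 and the supply price is (74 + 36)/5 = 22.
Deadweight loss = ½ · (34 - 22) · (66 - 36) = ½ · 12 · 30 = 180.

180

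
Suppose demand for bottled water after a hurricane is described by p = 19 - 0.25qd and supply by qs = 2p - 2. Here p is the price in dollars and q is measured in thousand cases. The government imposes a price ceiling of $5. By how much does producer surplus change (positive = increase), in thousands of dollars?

-128

Rearranging demand gives qd = 76 - 4p. In a free market, 76 - 4p = 2p - 2 gives the equilibrium p* = 13, q* = 24.
Since 5 < 13, the ceiling is binding.
At p = 5: qd = 76 - 4·5 = 56 and qs = 2·5 - 2 = 8.
Producer surplus without the control is ½ · (13 - 1) · 24 = 144.
With the ceiling, producers sell 8 units at 5, so PS = ½ · (5 - 1) · 8 = 16.
Change in producer surplus = 16 - 144 = -128.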